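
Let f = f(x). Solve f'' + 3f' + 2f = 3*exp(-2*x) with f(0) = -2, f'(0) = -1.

f = -2*exp(-x) - 3*x*exp(-2*x)

Characteristic equation r² + 3r + 2 = 0 factors as (r + 2)(r + 1) = 0, so r = -2, -1.
Hence f_h = C1*exp(-2*x) + C2*exp(-x).
Since exp(-2*x) solves the homogeneous equation (r = -2 is a root of multiplicity 1), multiply the trial by x. Try f_p = A*x*exp(-2*x). Substituting into the equation and dividing by exp(-2*x) gives A = -3, so f_p = -3*x*exp(-2*x).
General solution: f = C1*exp(-2*x) + C2*exp(-x) - 3*x*exp(-2*x).
Apply the initial conditions: f(0) = C1 + C2 = -2 and f'(0) = -3 - C2 - 2*C1 = -1. Solving gives C1 = 0, C2 = -2.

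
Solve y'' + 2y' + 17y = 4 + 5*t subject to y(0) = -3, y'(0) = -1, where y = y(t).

y = 58/289 + 5*t/17 - 1299*exp(-t)*sin(4*t)/1156 - 925*cos(4*t)*exp(-t)/289

Characteristic equation r² + 2r + 17 = 0 has discriminant (2)² - 4·(17) = -64 < 0, so r = -1 ± 4i.
Hence y_h = C1*cos(4*t)*exp(-t) + C2*exp(-t)*sin(4*t).
For the particular solution try y_p = A0 + A1*t. Substituting and matching coefficients of each power of t gives A0 = 58/289, A1 = 5/17, so y_p = 58/289 + 5*t/17.
General solution: y = 58/289 + 5*t/17 + C1*cos(4*t)*exp(-t) + C2*exp(-t)*sin(4*t).
Apply the initial conditions: y(0) = 58/289 + C1 = -3 and y'(0) = 5/17 - C1 + 4*C2 = -1. Solving gives C1 = -925/289, C2 = -1299/1156.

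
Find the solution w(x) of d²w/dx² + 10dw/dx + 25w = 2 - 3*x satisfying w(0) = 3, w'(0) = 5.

w = 16/125 - 3*x/25 + 359*exp(-5*x)/125 + 487*x*exp(-5*x)/25

Characteristic equation r² + 10r + 25 = 0 has discriminant (10)² - 4·(25) = 0, so r = -5 is a repeated root.
Hence w_h = (C1 + C2*x)*exp(-5*x).
For the particular solution try w_p = A0 + A1*x. Substituting and matching coefficients of each power of x gives A0 = 16/125, A1 = -3/25, so w_p = 16/125 - 3*x/25.
General solution: w = 16/125 - 3*x/25 + C1*exp(-5*x) + C2*x*exp(-5*x).
Apply the initial conditions: w(0) = 16/125 + C1 = 3 and w'(0) = -3/25 + C2 - 5*C1 = 5. Solving gives C1 = 359/125, C2 = 487/25.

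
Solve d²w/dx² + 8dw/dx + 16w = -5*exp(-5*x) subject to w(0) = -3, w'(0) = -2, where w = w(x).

w = -5*exp(-5*x) + 2*exp(-4*x) - 19*x*exp(-4*x)

Characteristic equation r² + 8r + 16 = 0 has discriminant (8)² - 4·(16) = 0, so r = -4 is a repeated root.
Hence w_h = (C1 + C2*x)*exp(-4*x).
Try w_p = A*exp(-5*x). Substituting into the equation and dividing by exp(-5*x) gives A = -5, so w_p = -5*exp(-5*x).
General solution: w = -5*exp(-5*x) + C1*exp(-4*x) + C2*x*exp(-4*x).
Apply the initial conditions: w(0) = -5 + C1 = -3 and w'(0) = 25 + C2 - 4*C1 = -2. Solving gives C1 = 2, C2 = -19.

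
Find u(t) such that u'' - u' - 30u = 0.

Characteristic equation r² - r - 30 = 0 factors as (r + 5)(r - 6) = 0, so r = -5, 6.
Hence u_h = C1*exp(-5*t) + C2*exp(6*t).

u = C1*exp(-5*t) + C2*exp(6*t)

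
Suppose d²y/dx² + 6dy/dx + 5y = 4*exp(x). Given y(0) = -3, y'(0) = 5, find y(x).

Characteristic equation r² + 6r + 5 = 0 factors as (r + 1)(r + 5) = 0, so r = -1, -5.
Hence y_h = C1*exp(-x) + C2*exp(-5*x).
Try y_p = A*exp(x). Substituting into the equation and dividing by exp(x) gives A = 1/3, so y_p = exp(x)/3.
General solution: y = exp(x)/3 + C1*exp(-x) + C2*exp(-5*x).
Apply the initial conditions: y(0) = 1/3 + C1 + C2 = -3 and y'(0) = 1/3 - C1 - 5*C2 = 5. Solving gives C1 = -3, C2 = -1/3.

y = -3*exp(-x) - exp(-5*x)/3 + exp(x)/3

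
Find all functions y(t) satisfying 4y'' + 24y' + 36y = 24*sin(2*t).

Divide through by 4: y'' + 6y' + 9y = 6*sin(2*t).
Characteristic equation r² + 6r + 9 = 0 has discriminant (6)² - 4·(9) = 0, so r = -3 is a repeated root.
Hence y_h = (C1 + C2*t)*exp(-3*t).
Try y_p = A*cos(2*t) + B*sin(2*t). Substituting and equating the coefficients of cos(2t) and sin(2t) gives A = -72/169, B = 30/169, so y_p = -72*cos(2*t)/169 + 30*sin(2*t)/169.

y = -72*cos(2*t)/169 + 30*sin(2*t)/169 + C1*exp(-3*t) + C2*t*exp(-3*t)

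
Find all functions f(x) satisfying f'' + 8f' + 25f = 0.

Characteristic equation r² + 8r + 25 = 0 has discriminant (8)² - 4·(25) = -36 < 0, so r = -4 ± 3i.
Hence f_h = C1*cos(3*x)*exp(-4*x) + C2*exp(-4*x)*sin(3*x).

f = C1*cos(3*x)*exp(-4*x) + C2*exp(-4*x)*sin(3*x)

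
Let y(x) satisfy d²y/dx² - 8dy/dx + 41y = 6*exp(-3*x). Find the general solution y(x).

y = 3*exp(-3*x)/37 + C1*cos(5*x)*exp(4*x) + C2*exp(4*x)*sin(5*x)

Characteristic equation r² - 8r + 41 = 0 has discriminant (-8)² - 4·(41) = -100 < 0, so r = 4 ± 5i.
Hence y_h = C1*cos(5*x)*exp(4*x) + C2*exp(4*x)*sin(5*x).
Try y_p = A*exp(-3*x). Substituting into the equation and dividing by exp(-3*x) gives A = 3/37, so y_p = 3*exp(-3*x)/37.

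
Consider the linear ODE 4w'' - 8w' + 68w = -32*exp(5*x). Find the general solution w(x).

w = -exp(5*x)/4 + C1*cos(4*x)*exp(x) + C2*exp(x)*sin(4*x)

Divide through by 4: w'' - 2w' + 17w = -8*exp(5*x).
Characteristic equation r² - 2r + 17 = 0 has discriminant (-2)² - 4·(17) = -64 < 0, so r = 1 ± 4i.
Hence w_h = C1*cos(4*x)*exp(x) + C2*exp(x)*sin(4*x).
Try w_p = A*exp(5*x). Substituting into the equation and dividing by exp(5*x) gives A = -1/4, so w_p = -exp(5*x)/4.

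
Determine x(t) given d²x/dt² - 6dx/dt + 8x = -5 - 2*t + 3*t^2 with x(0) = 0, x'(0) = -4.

Characteristic equation r² - 6r + 8 = 0 factors as (r - 2)(r - 4) = 0, so r = 2, 4.
Hence x_h = C1*exp(2*t) + C2*exp(4*t).
For the particular solution try x_p = A0 + A1*t + A2*t^2. Substituting and matching coefficients of each power of t gives A0 = -31/64, A1 = 5/16, A2 = 3/8, so x_p = -31/64 + 3*t^2/8 + 5*t/16.
General solution: x = -31/64 + 3*t^2/8 + 5*t/16 + C1*exp(2*t) + C2*exp(4*t).
Apply the initial conditions: x(0) = -31/64 + C1 + C2 = 0 and x'(0) = 5/16 + 2*C1 + 4*C2 = -4. Solving gives C1 = 25/8, C2 = -169/64.

x = -31/64 - 169*exp(4*t)/64 + 3*t**2/8 + 5*t/16 + 25*exp(2*t)/8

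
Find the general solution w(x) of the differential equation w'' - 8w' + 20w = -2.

Characteristic equation r² - 8r + 20 = 0 has discriminant (-8)² - 4·(20) = -16 < 0, so r = 4 ± 2i.
Hence w_h = C1*cos(2*x)*exp(4*x) + C2*exp(4*x)*sin(2*x).
For the particular solution try w_p = A0. Substituting and matching coefficients of each power of x gives A0 = -1/10, so w_p = -1/10.

w = -1/10 + C1*cos(2*x)*exp(4*x) + C2*exp(4*x)*sin(2*x)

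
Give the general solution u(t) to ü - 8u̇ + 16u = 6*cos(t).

Characteristic equation r² - 8r + 16 = 0 has discriminant (-8)² - 4·(16) = 0, so r = 4 is a repeated root.
Hence u_h = (C1 + C2*t)*exp(4*t).
Try u_p = A*cos(t) + B*sin(t). Substituting and equating the coefficients of cos(t) and sin(t) gives A = 90/289, B = -48/289, so u_p = -48*sin(t)/289 + 90*cos(t)/289.

u = -48*sin(t)/289 + 90*cos(t)/289 + C1*exp(4*t) + C2*t*exp(4*t)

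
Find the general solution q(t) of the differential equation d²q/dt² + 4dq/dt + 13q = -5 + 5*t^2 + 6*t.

q = -1127/2197 + 5*t**2/13 + 38*t/169 + C1*cos(3*t)*exp(-2*t) + C2*exp(-2*t)*sin(3*t)

Characteristic equation r² + 4r + 13 = 0 has discriminant (4)² - 4·(13) = -36 < 0, so r = -2 ± 3i.
Hence q_h = C1*cos(3*t)*exp(-2*t) + C2*exp(-2*t)*sin(3*t).
For the particular solution try q_p = A0 + A1*t + A2*t^2. Substituting and matching coefficients of each power of t gives A0 = -1127/2197, A1 = 38/169, A2 = 5/13, so q_p = -1127/2197 + 5*t^2/13 + 38*t/169.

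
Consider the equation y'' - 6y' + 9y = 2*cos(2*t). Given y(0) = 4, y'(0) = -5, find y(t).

y = -24*sin(2*t)/169 + 10*cos(2*t)/169 + 666*exp(3*t)/169 - 215*t*exp(3*t)/13

Characteristic equation r² - 6r + 9 = 0 has discriminant (-6)² - 4·(9) = 0, so r = 3 is a repeated root.
Hence y_h = (C1 + C2*t)*exp(3*t).
Try y_p = A*cos(2*t) + B*sin(2*t). Substituting and equating the coefficients of cos(2t) and sin(2t) gives A = 10/169, B = -24/169, so y_p = -24*sin(2*t)/169 + 10*cos(2*t)/169.
General solution: y = -24*sin(2*t)/169 + 10*cos(2*t)/169 + C1*exp(3*t) + C2*t*exp(3*t).
Apply the initial conditions: y(0) = 10/169 + C1 = 4 and y'(0) = -48/169 + C2 + 3*C1 = -5. Solving gives C1 = 666/169, C2 = -215/13.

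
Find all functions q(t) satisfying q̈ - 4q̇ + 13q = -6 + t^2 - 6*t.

q = -1320/2197 - 70*t/169 + t**2/13 + C1*cos(3*t)*exp(2*t) + C2*exp(2*t)*sin(3*t)

Characteristic equation r² - 4r + 13 = 0 has discriminant (-4)² - 4·(13) = -36 < 0, so r = 2 ± 3i.
Hence q_h = C1*cos(3*t)*exp(2*t) + C2*exp(2*t)*sin(3*t).
For the particular solution try q_p = A0 + A1*t + A2*t^2. Substituting and matching coefficients of each power of t gives A0 = -1320/2197, A1 = -70/169, A2 = 1/13, so q_p = -1320/2197 - 70*t/169 + t^2/13.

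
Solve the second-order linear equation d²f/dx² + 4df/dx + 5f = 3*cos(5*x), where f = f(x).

f = -3*cos(5*x)/40 + 3*sin(5*x)/40 + C1*cos(x)*exp(-2*x) + C2*exp(-2*x)*sin(x)

Characteristic equation r² + 4r + 5 = 0 has discriminant (4)² - 4·(5) = -4 < 0, so r = -2 ± i.
Hence f_h = C1*cos(x)*exp(-2*x) + C2*exp(-2*x)*sin(x).
Try f_p = A*cos(5*x) + B*sin(5*x). Substituting and equating the coefficients of cos(5x) and sin(5x) gives A = -3/40, B = 3/40, so f_p = -3*cos(5*x)/40 + 3*sin(5*x)/40.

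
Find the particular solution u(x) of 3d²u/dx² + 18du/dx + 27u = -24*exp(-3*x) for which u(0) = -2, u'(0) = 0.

Divide through by 3: u'' + 6u' + 9u = -8*exp(-3*x).
Characteristic equation r² + 6r + 9 = 0 has discriminant (6)² - 4·(9) = 0, so r = -3 is a repeated root.
Hence u_h = (C1 + C2*x)*exp(-3*x).
Since exp(-3*x) solves the homogeneous equation (r = -3 is a root of multiplicity 2), multiply the trial by x^2. Try u_p = A*x^2*exp(-3*x). Substituting into the equation and dividing by exp(-3*x) gives A = -4, so u_p = -4*x^2*exp(-3*x).
General solution: u = C1*exp(-3*x) - 4*x^2*exp(-3*x) + C2*x*exp(-3*x).
Apply the initial conditions: u(0) = C1 = -2 and u'(0) = C2 - 3*C1 = 0. Solving gives C1 = -2, C2 = -6.

u = -2*exp(-3*x) - 6*x*exp(-3*x) - 4*x**2*exp(-3*x)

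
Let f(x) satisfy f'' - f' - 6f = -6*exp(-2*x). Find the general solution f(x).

Characteristic equation r² - r - 6 = 0 factors as (r - 3)(r + 2) = 0, so r = 3, -2.
Hence f_h = C1*exp(3*x) + C2*exp(-2*x).
Since exp(-2*x) solves the homogeneous equation (r = -2 is a root of multiplicity 1), multiply the trial by x. Try f_p = A*x*exp(-2*x). Substituting into the equation and dividing by exp(-2*x) gives A = 6/5, so f_p = 6*x*exp(-2*x)/5.

f = C1*exp(3*x) + C2*exp(-2*x) + 6*x*exp(-2*x)/5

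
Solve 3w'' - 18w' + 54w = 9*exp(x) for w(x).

w = 3*exp(x)/13 + C1*cos(3*x)*exp(3*x) + C2*exp(3*x)*sin(3*x)

Divide through by 3: w'' - 6w' + 18w = 3*exp(x).
Characteristic equation r² - 6r + 18 = 0 has discriminant (-6)² - 4·(18) = -36 < 0, so r = 3 ± 3i.
Hence w_h = C1*cos(3*x)*exp(3*x) + C2*exp(3*x)*sin(3*x).
Try w_p = A*exp(x). Substituting into the equation and dividing by exp(x) gives A = 3/13, so w_p = 3*exp(x)/13.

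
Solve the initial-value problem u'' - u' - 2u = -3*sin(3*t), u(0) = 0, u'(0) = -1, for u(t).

Characteristic equation r² - r - 2 = 0 factors as (r + 1)(r - 2) = 0, so r = -1, 2.
Hence u_h = C1*exp(-t) + C2*exp(2*t).
Try u_p = A*cos(3*t) + B*sin(3*t). Substituting and equating the coefficients of cos(3t) and sin(3t) gives A = -9/130, B = 33/130, so u_p = -9*cos(3*t)/130 + 33*sin(3*t)/130.
General solution: u = -9*cos(3*t)/130 + 33*sin(3*t)/130 + C1*exp(-t) + C2*exp(2*t).
Apply the initial conditions: u(0) = -9/130 + C1 + C2 = 0 and u'(0) = 99/130 - C1 + 2*C2 = -1. Solving gives C1 = 19/30, C2 = -22/39.

u = -22*exp(2*t)/39 - 9*cos(3*t)/130 + 19*exp(-t)/30 + 33*sin(3*t)/130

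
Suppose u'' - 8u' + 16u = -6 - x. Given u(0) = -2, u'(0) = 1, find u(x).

Characteristic equation r² - 8r + 16 = 0 has discriminant (-8)² - 4·(16) = 0, so r = 4 is a repeated root.
Hence u_h = (C1 + C2*x)*exp(4*x).
For the particular solution try u_p = A0 + A1*x. Substituting and matching coefficients of each power of x gives A0 = -13/32, A1 = -1/16, so u_p = -13/32 - x/16.
General solution: u = -13/32 - x/16 + C1*exp(4*x) + C2*x*exp(4*x).
Apply the initial conditions: u(0) = -13/32 + C1 = -2 and u'(0) = -1/16 + C2 + 4*C1 = 1. Solving gives C1 = -51/32, C2 = 119/16.

u = -13/32 - 51*exp(4*x)/32 - x/16 + 119*x*exp(4*x)/16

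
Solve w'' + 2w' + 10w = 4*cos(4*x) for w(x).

Characteristic equation r² + 2r + 10 = 0 has discriminant (2)² - 4·(10) = -36 < 0, so r = -1 ± 3i.
Hence w_h = C1*cos(3*x)*exp(-x) + C2*exp(-x)*sin(3*x).
Try w_p = A*cos(4*x) + B*sin(4*x). Substituting and equating the coefficients of cos(4x) and sin(4x) gives A = -6/25, B = 8/25, so w_p = -6*cos(4*x)/25 + 8*sin(4*x)/25.

w = -6*cos(4*x)/25 + 8*sin(4*x)/25 + C1*cos(3*x)*exp(-x) + C2*exp(-x)*sin(3*x)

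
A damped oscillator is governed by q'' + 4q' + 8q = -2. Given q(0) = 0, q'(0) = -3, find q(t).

Characteristic equation r² + 4r + 8 = 0 has discriminant (4)² - 4·(8) = -16 < 0, so r = -2 ± 2i.
Hence q_h = C1*cos(2*t)*exp(-2*t) + C2*exp(-2*t)*sin(2*t).
For the particular solution try q_p = A0. Substituting and matching coefficients of each power of t gives A0 = -1/4, so q_p = -1/4.
General solution: q = -1/4 + C1*cos(2*t)*exp(-2*t) + C2*exp(-2*t)*sin(2*t).
Apply the initial conditions: q(0) = -1/4 + C1 = 0 and q'(0) = -2*C1 + 2*C2 = -3. Solving gives C1 = 1/4, C2 = -5/4.

q = -1/4 - 5*exp(-2*t)*sin(2*t)/4 + cos(2*t)*exp(-2*t)/4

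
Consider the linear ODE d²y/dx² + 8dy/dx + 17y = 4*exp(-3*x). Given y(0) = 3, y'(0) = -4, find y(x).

y = 2*exp(-3*x) + cos(x)*exp(-4*x) + 6*exp(-4*x)*sin(x)

Characteristic equation r² + 8r + 17 = 0 has discriminant (8)² - 4·(17) = -4 < 0, so r = -4 ± i.
Hence y_h = C1*cos(x)*exp(-4*x) + C2*exp(-4*x)*sin(x).
Try y_p = A*exp(-3*x). Substituting into the equation and dividing by exp(-3*x) gives A = 2, so y_p = 2*exp(-3*x).
General solution: y = 2*exp(-3*x) + C1*cos(x)*exp(-4*x) + C2*exp(-4*x)*sin(x).
Apply the initial conditions: y(0) = 2 + C1 = 3 and y'(0) = -6 + C2 - 4*C1 = -4. Solving gives C1 = 1, C2 = 6.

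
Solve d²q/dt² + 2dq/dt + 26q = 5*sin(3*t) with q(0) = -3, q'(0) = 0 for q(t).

Characteristic equation r² + 2r + 26 = 0 has discriminant (2)² - 4·(26) = -100 < 0, so r = -1 ± 5i.
Hence q_h = C1*cos(5*t)*exp(-t) + C2*exp(-t)*sin(5*t).
Try q_p = A*cos(3*t) + B*sin(3*t). Substituting and equating the coefficients of cos(3t) and sin(3t) gives A = -6/65, B = 17/65, so q_p = -6*cos(3*t)/65 + 17*sin(3*t)/65.
General solution: q = -6*cos(3*t)/65 + 17*sin(3*t)/65 + C1*cos(5*t)*exp(-t) + C2*exp(-t)*sin(5*t).
Apply the initial conditions: q(0) = -6/65 + C1 = -3 and q'(0) = 51/65 - C1 + 5*C2 = 0. Solving gives C1 = -189/65, C2 = -48/65.

q = -6*cos(3*t)/65 + 17*sin(3*t)/65 - 189*cos(5*t)*exp(-t)/65 - 48*exp(-t)*sin(5*t)/65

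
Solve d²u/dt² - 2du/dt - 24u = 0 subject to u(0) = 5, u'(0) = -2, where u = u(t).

Characteristic equation r² - 2r - 24 = 0 factors as (r - 6)(r + 4) = 0, so r = 6, -4.
Hence u_h = C1*exp(6*t) + C2*exp(-4*t).
Apply the initial conditions: u(0) = C1 + C2 = 5 and u'(0) = -4*C2 + 6*C1 = -2. Solving gives C1 = 9/5, C2 = 16/5.

u = 9*exp(6*t)/5 + 16*exp(-4*t)/5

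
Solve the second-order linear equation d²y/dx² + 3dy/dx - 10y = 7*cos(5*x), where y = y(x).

Characteristic equation r² + 3r - 10 = 0 factors as (r + 5)(r - 2) = 0, so r = -5, 2.
Hence y_h = C1*exp(-5*x) + C2*exp(2*x).
Try y_p = A*cos(5*x) + B*sin(5*x). Substituting and equating the coefficients of cos(5x) and sin(5x) gives A = -49/290, B = 21/290, so y_p = -49*cos(5*x)/290 + 21*sin(5*x)/290.

y = -49*cos(5*x)/290 + 21*sin(5*x)/290 + C1*exp(-5*x) + C2*exp(2*x)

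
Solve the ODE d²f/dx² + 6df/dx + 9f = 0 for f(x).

Characteristic equation r² + 6r + 9 = 0 has discriminant (6)² - 4·(9) = 0, so r = -3 is a repeated root.
Hence f_h = (C1 + C2*x)*exp(-3*x).

f = C1*exp(-3*x) + C2*x*exp(-3*x)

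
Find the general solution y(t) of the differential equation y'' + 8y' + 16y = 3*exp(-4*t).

y = C1*exp(-4*t) + 3*t**2*exp(-4*t)/2 + C2*t*exp(-4*t)

Characteristic equation r² + 8r + 16 = 0 has discriminant (8)² - 4·(16) = 0, so r = -4 is a repeated root.
Hence y_h = (C1 + C2*t)*exp(-4*t).
Since exp(-4*t) solves the homogeneous equation (r = -4 is a root of multiplicity 2), multiply the trial by t^2. Try y_p = A*t^2*exp(-4*t). Substituting into the equation and dividing by exp(-4*t) gives A = 3/2, so y_p = 3*t^2*exp(-4*t)/2.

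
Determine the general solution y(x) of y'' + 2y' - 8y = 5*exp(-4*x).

y = C1*exp(2*x) + C2*exp(-4*x) - 5*x*exp(-4*x)/6

Characteristic equation r² + 2r - 8 = 0 factors as (r - 2)(r + 4) = 0, so r = 2, -4.
Hence y_h = C1*exp(2*x) + C2*exp(-4*x).
Since exp(-4*x) solves the homogeneous equation (r = -4 is a root of multiplicity 1), multiply the trial by x. Try y_p = A*x*exp(-4*x). Substituting into the equation and dividing by exp(-4*x) gives A = -5/6, so y_p = -5*x*exp(-4*x)/6.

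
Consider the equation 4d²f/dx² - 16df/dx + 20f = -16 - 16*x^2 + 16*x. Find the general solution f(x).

Divide through by 4: f'' - 4f' + 5f = -4 - 4*x^2 + 4*x.
Characteristic equation r² - 4r + 5 = 0 has discriminant (-4)² - 4·(5) = -4 < 0, so r = 2 ± i.
Hence f_h = C1*cos(x)*exp(2*x) + C2*exp(2*x)*sin(x).
For the particular solution try f_p = A0 + A1*x + A2*x^2. Substituting and matching coefficients of each power of x gives A0 = -108/125, A1 = -12/25, A2 = -4/5, so f_p = -108/125 - 12*x/25 - 4*x^2/5.

f = -108/125 - 12*x/25 - 4*x**2/5 + C1*cos(x)*exp(2*x) + C2*exp(2*x)*sin(x)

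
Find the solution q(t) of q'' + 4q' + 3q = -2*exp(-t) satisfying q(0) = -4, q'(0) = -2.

q = -13*exp(-t)/2 + 5*exp(-3*t)/2 - t*exp(-t)

Characteristic equation r² + 4r + 3 = 0 factors as (r + 1)(r + 3) = 0, so r = -1, -3.
Hence q_h = C1*exp(-t) + C2*exp(-3*t).
Since exp(-t) solves the homogeneous equation (r = -1 is a root of multiplicity 1), multiply the trial by t. Try q_p = A*t*exp(-t). Substituting into the equation and dividing by exp(-t) gives A = -1, so q_p = -t*exp(-t).
General solution: q = C1*exp(-t) + C2*exp(-3*t) - t*exp(-t).
Apply the initial conditions: q(0) = C1 + C2 = -4 and q'(0) = -1 - C1 - 3*C2 = -2. Solving gives C1 = -13/2, C2 = 5/2.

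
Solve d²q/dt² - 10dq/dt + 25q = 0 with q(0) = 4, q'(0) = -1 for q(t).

q = 4*exp(5*t) - 21*t*exp(5*t)

Characteristic equation r² - 10r + 25 = 0 has discriminant (-10)² - 4·(25) = 0, so r = 5 is a repeated root.
Hence q_h = (C1 + C2*t)*exp(5*t).
Apply the initial conditions: q(0) = C1 = 4 and q'(0) = C2 + 5*C1 = -1. Solving gives C1 = 4, C2 = -21.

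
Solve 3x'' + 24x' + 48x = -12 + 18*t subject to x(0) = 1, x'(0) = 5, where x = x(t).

x = -7/16 + 3*t/8 + 23*exp(-4*t)/16 + 83*t*exp(-4*t)/8

Divide through by 3: x'' + 8x' + 16x = -4 + 6*t.
Characteristic equation r² + 8r + 16 = 0 has discriminant (8)² - 4·(16) = 0, so r = -4 is a repeated root.
Hence x_h = (C1 + C2*t)*exp(-4*t).
For the particular solution try x_p = A0 + A1*t. Substituting and matching coefficients of each power of t gives A0 = -7/16, A1 = 3/8, so x_p = -7/16 + 3*t/8.
General solution: x = -7/16 + 3*t/8 + C1*exp(-4*t) + C2*t*exp(-4*t).
Apply the initial conditions: x(0) = -7/16 + C1 = 1 and x'(0) = 3/8 + C2 - 4*C1 = 5. Solving gives C1 = 23/16, C2 = 83/8.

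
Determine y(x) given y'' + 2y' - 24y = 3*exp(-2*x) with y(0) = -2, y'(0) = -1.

Characteristic equation r² + 2r - 24 = 0 factors as (r - 4)(r + 6) = 0, so r = 4, -6.
Hence y_h = C1*exp(4*x) + C2*exp(-6*x).
Try y_p = A*exp(-2*x). Substituting into the equation and dividing by exp(-2*x) gives A = -1/8, so y_p = -exp(-2*x)/8.
General solution: y = -exp(-2*x)/8 + C1*exp(4*x) + C2*exp(-6*x).
Apply the initial conditions: y(0) = -1/8 + C1 + C2 = -2 and y'(0) = 1/4 - 6*C2 + 4*C1 = -1. Solving gives C1 = -5/4, C2 = -5/8.

y = -5*exp(4*x)/4 - 5*exp(-6*x)/8 - exp(-2*x)/8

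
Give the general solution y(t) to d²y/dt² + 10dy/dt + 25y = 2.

Characteristic equation r² + 10r + 25 = 0 has discriminant (10)² - 4·(25) = 0, so r = -5 is a repeated root.
Hence y_h = (C1 + C2*t)*exp(-5*t).
For the particular solution try y_p = A0. Substituting and matching coefficients of each power of t gives A0 = 2/25, so y_p = 2/25.

y = 2/25 + C1*exp(-5*t) + C2*t*exp(-5*t)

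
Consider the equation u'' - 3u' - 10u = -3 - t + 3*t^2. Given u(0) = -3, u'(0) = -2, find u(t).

Characteristic equation r² - 3r - 10 = 0 factors as (r - 5)(r + 2) = 0, so r = 5, -2.
Hence u_h = C1*exp(5*t) + C2*exp(-2*t).
For the particular solution try u_p = A0 + A1*t + A2*t^2. Substituting and matching coefficients of each power of t gives A0 = 39/250, A1 = 7/25, A2 = -3/10, so u_p = 39/250 - 3*t^2/10 + 7*t/25.
General solution: u = 39/250 - 3*t^2/10 + 7*t/25 + C1*exp(5*t) + C2*exp(-2*t).
Apply the initial conditions: u(0) = 39/250 + C1 + C2 = -3 and u'(0) = 7/25 - 2*C2 + 5*C1 = -2. Solving gives C1 = -1074/875, C2 = -27/14.

u = 39/250 - 1074*exp(5*t)/875 - 27*exp(-2*t)/14 - 3*t**2/10 + 7*t/25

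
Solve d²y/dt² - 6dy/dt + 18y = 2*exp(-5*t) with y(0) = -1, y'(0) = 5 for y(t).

Characteristic equation r² - 6r + 18 = 0 has discriminant (-6)² - 4·(18) = -36 < 0, so r = 3 ± 3i.
Hence y_h = C1*cos(3*t)*exp(3*t) + C2*exp(3*t)*sin(3*t).
Try y_p = A*exp(-5*t). Substituting into the equation and dividing by exp(-5*t) gives A = 2/73, so y_p = 2*exp(-5*t)/73.
General solution: y = 2*exp(-5*t)/73 + C1*cos(3*t)*exp(3*t) + C2*exp(3*t)*sin(3*t).
Apply the initial conditions: y(0) = 2/73 + C1 = -1 and y'(0) = -10/73 + 3*C1 + 3*C2 = 5. Solving gives C1 = -75/73, C2 = 200/73.

y = 2*exp(-5*t)/73 - 75*cos(3*t)*exp(3*t)/73 + 200*exp(3*t)*sin(3*t)/73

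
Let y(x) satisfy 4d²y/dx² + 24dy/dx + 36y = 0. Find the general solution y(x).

Divide through by 4: y'' + 6y' + 9y = 0.
Characteristic equation r² + 6r + 9 = 0 has discriminant (6)² - 4·(9) = 0, so r = -3 is a repeated root.
Hence y_h = (C1 + C2*x)*exp(-3*x).

y = C1*exp(-3*x) + C2*x*exp(-3*x)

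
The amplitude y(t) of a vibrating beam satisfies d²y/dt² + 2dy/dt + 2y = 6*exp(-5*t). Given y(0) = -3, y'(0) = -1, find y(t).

Characteristic equation r² + 2r + 2 = 0 has discriminant (2)² - 4·(2) = -4 < 0, so r = -1 ± i.
Hence y_h = C1*cos(t)*exp(-t) + C2*exp(-t)*sin(t).
Try y_p = A*exp(-5*t). Substituting into the equation and dividing by exp(-5*t) gives A = 6/17, so y_p = 6*exp(-5*t)/17.
General solution: y = 6*exp(-5*t)/17 + C1*cos(t)*exp(-t) + C2*exp(-t)*sin(t).
Apply the initial conditions: y(0) = 6/17 + C1 = -3 and y'(0) = -30/17 + C2 - C1 = -1. Solving gives C1 = -57/17, C2 = -44/17.

y = 6*exp(-5*t)/17 - 57*cos(t)*exp(-t)/17 - 44*exp(-t)*sin(t)/17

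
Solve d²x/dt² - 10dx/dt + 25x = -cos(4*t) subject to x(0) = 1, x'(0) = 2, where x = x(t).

x = -9*cos(4*t)/1681 + 40*sin(4*t)/1681 + 1690*exp(5*t)/1681 - 128*t*exp(5*t)/41

Characteristic equation r² - 10r + 25 = 0 has discriminant (-10)² - 4·(25) = 0, so r = 5 is a repeated root.
Hence x_h = (C1 + C2*t)*exp(5*t).
Try x_p = A*cos(4*t) + B*sin(4*t). Substituting and equating the coefficients of cos(4t) and sin(4t) gives A = -9/1681, B = 40/1681, so x_p = -9*cos(4*t)/1681 + 40*sin(4*t)/1681.
General solution: x = -9*cos(4*t)/1681 + 40*sin(4*t)/1681 + C1*exp(5*t) + C2*t*exp(5*t).
Apply the initial conditions: x(0) = -9/1681 + C1 = 1 and x'(0) = 160/1681 + C2 + 5*C1 = 2. Solving gives C1 = 1690/1681, C2 = -128/41.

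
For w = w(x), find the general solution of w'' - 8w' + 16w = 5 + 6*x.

w = 1/2 + 3*x/8 + C1*exp(4*x) + C2*x*exp(4*x)

Characteristic equation r² - 8r + 16 = 0 has discriminant (-8)² - 4·(16) = 0, so r = 4 is a repeated root.
Hence w_h = (C1 + C2*x)*exp(4*x).
For the particular solution try w_p = A0 + A1*x. Substituting and matching coefficients of each power of x gives A0 = 1/2, A1 = 3/8, so w_p = 1/2 + 3*x/8.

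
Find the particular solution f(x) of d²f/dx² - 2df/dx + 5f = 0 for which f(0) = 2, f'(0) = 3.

Characteristic equation r² - 2r + 5 = 0 has discriminant (-2)² - 4·(5) = -16 < 0, so r = 1 ± 2i.
Hence f_h = C1*cos(2*x)*exp(x) + C2*exp(x)*sin(2*x).
Apply the initial conditions: f(0) = C1 = 2 and f'(0) = C1 + 2*C2 = 3. Solving gives C1 = 2, C2 = 1/2.

f = exp(x)*sin(2*x)/2 + 2*cos(2*x)*exp(x)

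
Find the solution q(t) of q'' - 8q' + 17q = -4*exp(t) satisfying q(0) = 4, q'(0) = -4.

q = -2*exp(t)/5 - 106*exp(4*t)*sin(t)/5 + 22*cos(t)*exp(4*t)/5

Characteristic equation r² - 8r + 17 = 0 has discriminant (-8)² - 4·(17) = -4 < 0, so r = 4 ± i.
Hence q_h = C1*cos(t)*exp(4*t) + C2*exp(4*t)*sin(t).
Try q_p = A*exp(t). Substituting into the equation and dividing by exp(t) gives A = -2/5, so q_p = -2*exp(t)/5.
General solution: q = -2*exp(t)/5 + C1*cos(t)*exp(4*t) + C2*exp(4*t)*sin(t).
Apply the initial conditions: q(0) = -2/5 + C1 = 4 and q'(0) = -2/5 + C2 + 4*C1 = -4. Solving gives C1 = 22/5, C2 = -106/5.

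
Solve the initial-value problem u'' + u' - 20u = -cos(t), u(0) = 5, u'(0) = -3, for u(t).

Characteristic equation r² + r - 20 = 0 factors as (r - 4)(r + 5) = 0, so r = 4, -5.
Hence u_h = C1*exp(4*t) + C2*exp(-5*t).
Try u_p = A*cos(t) + B*sin(t). Substituting and equating the coefficients of cos(t) and sin(t) gives A = 21/442, B = -1/442, so u_p = -sin(t)/442 + 21*cos(t)/442.
General solution: u = -sin(t)/442 + 21*cos(t)/442 + C1*exp(4*t) + C2*exp(-5*t).
Apply the initial conditions: u(0) = 21/442 + C1 + C2 = 5 and u'(0) = -1/442 - 5*C2 + 4*C1 = -3. Solving gives C1 = 370/153, C2 = 593/234.

u = -sin(t)/442 + 21*cos(t)/442 + 370*exp(4*t)/153 + 593*exp(-5*t)/234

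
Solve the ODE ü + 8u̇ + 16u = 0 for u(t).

Characteristic equation r² + 8r + 16 = 0 has discriminant (8)² - 4·(16) = 0, so r = -4 is a repeated root.
Hence u_h = (C1 + C2*t)*exp(-4*t).

u = C1*exp(-4*t) + C2*t*exp(-4*t)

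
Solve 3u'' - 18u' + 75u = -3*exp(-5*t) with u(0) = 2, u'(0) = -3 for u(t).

Divide through by 3: u'' - 6u' + 25u = -exp(-5*t).
Characteristic equation r² - 6r + 25 = 0 has discriminant (-6)² - 4·(25) = -64 < 0, so r = 3 ± 4i.
Hence u_h = C1*cos(4*t)*exp(3*t) + C2*exp(3*t)*sin(4*t).
Try u_p = A*exp(-5*t). Substituting into the equation and dividing by exp(-5*t) gives A = -1/80, so u_p = -exp(-5*t)/80.
General solution: u = -exp(-5*t)/80 + C1*cos(4*t)*exp(3*t) + C2*exp(3*t)*sin(4*t).
Apply the initial conditions: u(0) = -1/80 + C1 = 2 and u'(0) = 1/16 + 3*C1 + 4*C2 = -3. Solving gives C1 = 161/80, C2 = -91/40.

u = -exp(-5*t)/80 - 91*exp(3*t)*sin(4*t)/40 + 161*cos(4*t)*exp(3*t)/80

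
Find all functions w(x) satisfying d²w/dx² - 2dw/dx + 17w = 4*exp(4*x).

w = 4*exp(4*x)/25 + C1*cos(4*x)*exp(x) + C2*exp(x)*sin(4*x)

Characteristic equation r² - 2r + 17 = 0 has discriminant (-2)² - 4·(17) = -64 < 0, so r = 1 ± 4i.
Hence w_h = C1*cos(4*x)*exp(x) + C2*exp(x)*sin(4*x).
Try w_p = A*exp(4*x). Substituting into the equation and dividing by exp(4*x) gives A = 4/25, so w_p = 4*exp(4*x)/25.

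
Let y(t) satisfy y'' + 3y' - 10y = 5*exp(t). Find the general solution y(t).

y = -5*exp(t)/6 + C1*exp(-5*t) + C2*exp(2*t)

Characteristic equation r² + 3r - 10 = 0 factors as (r + 5)(r - 2) = 0, so r = -5, 2.
Hence y_h = C1*exp(-5*t) + C2*exp(2*t).
Try y_p = A*exp(t). Substituting into the equation and dividing by exp(t) gives A = -5/6, so y_p = -5*exp(t)/6.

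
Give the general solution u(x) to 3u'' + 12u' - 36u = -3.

Divide through by 3: u'' + 4u' - 12u = -1.
Characteristic equation r² + 4r - 12 = 0 factors as (r + 6)(r - 2) = 0, so r = -6, 2.
Hence u_h = C1*exp(-6*x) + C2*exp(2*x).
For the particular solution try u_p = A0. Substituting and matching coefficients of each power of x gives A0 = 1/12, so u_p = 1/12.

u = 1/12 + C1*exp(-6*x) + C2*exp(2*x)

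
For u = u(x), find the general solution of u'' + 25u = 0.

Characteristic equation r² + 25 = 0 has discriminant (0)² - 4·(25) = -100 < 0, so r = ± 5i.
Hence u_h = C1*cos(5*x) + C2*sin(5*x).

u = C1*cos(5*x) + C2*sin(5*x)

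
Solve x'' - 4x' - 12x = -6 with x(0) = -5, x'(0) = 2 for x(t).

x = 1/2 - 35*exp(-2*t)/8 - 9*exp(6*t)/8

Characteristic equation r² - 4r - 12 = 0 factors as (r - 6)(r + 2) = 0, so r = 6, -2.
Hence x_h = C1*exp(6*t) + C2*exp(-2*t).
For the particular solution try x_p = A0. Substituting and matching coefficients of each power of t gives A0 = 1/2, so x_p = 1/2.
General solution: x = 1/2 + C1*exp(6*t) + C2*exp(-2*t).
Apply the initial conditions: x(0) = 1/2 + C1 + C2 = -5 and x'(0) = -2*C2 + 6*C1 = 2. Solving gives C1 = -9/8, C2 = -35/8.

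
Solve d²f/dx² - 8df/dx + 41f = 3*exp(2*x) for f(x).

Characteristic equation r² - 8r + 41 = 0 has discriminant (-8)² - 4·(41) = -100 < 0, so r = 4 ± 5i.
Hence f_h = C1*cos(5*x)*exp(4*x) + C2*exp(4*x)*sin(5*x).
Try f_p = A*exp(2*x). Substituting into the equation and dividing by exp(2*x) gives A = 3/29, so f_p = 3*exp(2*x)/29.

f = 3*exp(2*x)/29 + C1*cos(5*x)*exp(4*x) + C2*exp(4*x)*sin(5*x)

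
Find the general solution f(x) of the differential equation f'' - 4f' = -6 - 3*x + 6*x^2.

f = C2 - x**3/2 + 3*x/2 + C1*exp(4*x)

Characteristic equation r² - 4r = 0 factors as (r - 4)r = 0, so r = 4, 0.
Hence f_h = C1*exp(4*x) + C2.
Since 0 is a characteristic root (multiplicity 1), multiply the polynomial trial by x: try f_p = x*(A0 + A1*x + A2*x^2). Substituting and matching coefficients of each power of x gives A0 = 3/2, A1 = 0, A2 = -1/2, so f_p = -x^3/2 + 3*x/2.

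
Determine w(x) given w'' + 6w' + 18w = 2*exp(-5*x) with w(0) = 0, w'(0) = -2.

w = 2*exp(-5*x)/13 - 22*exp(-3*x)*sin(3*x)/39 - 2*cos(3*x)*exp(-3*x)/13

Characteristic equation r² + 6r + 18 = 0 has discriminant (6)² - 4·(18) = -36 < 0, so r = -3 ± 3i.
Hence w_h = C1*cos(3*x)*exp(-3*x) + C2*exp(-3*x)*sin(3*x).
Try w_p = A*exp(-5*x). Substituting into the equation and dividing by exp(-5*x) gives A = 2/13, so w_p = 2*exp(-5*x)/13.
General solution: w = 2*exp(-5*x)/13 + C1*cos(3*x)*exp(-3*x) + C2*exp(-3*x)*sin(3*x).
Apply the initial conditions: w(0) = 2/13 + C1 = 0 and w'(0) = -10/13 - 3*C1 + 3*C2 = -2. Solving gives C1 = -2/13, C2 = -22/39.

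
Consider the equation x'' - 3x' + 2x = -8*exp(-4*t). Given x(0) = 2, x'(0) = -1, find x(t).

x = -13*exp(2*t)/3 - 4*exp(-4*t)/15 + 33*exp(t)/5

Characteristic equation r² - 3r + 2 = 0 factors as (r - 1)(r - 2) = 0, so r = 1, 2.
Hence x_h = C1*exp(t) + C2*exp(2*t).
Try x_p = A*exp(-4*t). Substituting into the equation and dividing by exp(-4*t) gives A = -4/15, so x_p = -4*exp(-4*t)/15.
General solution: x = -4*exp(-4*t)/15 + C1*exp(t) + C2*exp(2*t).
Apply the initial conditions: x(0) = -4/15 + C1 + C2 = 2 and x'(0) = 16/15 + C1 + 2*C2 = -1. Solving gives C1 = 33/5, C2 = -13/3.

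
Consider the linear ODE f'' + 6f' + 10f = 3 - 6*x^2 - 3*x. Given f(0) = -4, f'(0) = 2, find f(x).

Characteristic equation r² + 6r + 10 = 0 has discriminant (6)² - 4·(10) = -4 < 0, so r = -3 ± i.
Hence f_h = C1*cos(x)*exp(-3*x) + C2*exp(-3*x)*sin(x).
For the particular solution try f_p = A0 + A1*x + A2*x^2. Substituting and matching coefficients of each power of x gives A0 = 21/125, A1 = 21/50, A2 = -3/5, so f_p = 21/125 - 3*x^2/5 + 21*x/50.
General solution: f = 21/125 - 3*x^2/5 + 21*x/50 + C1*cos(x)*exp(-3*x) + C2*exp(-3*x)*sin(x).
Apply the initial conditions: f(0) = 21/125 + C1 = -4 and f'(0) = 21/50 + C2 - 3*C1 = 2. Solving gives C1 = -521/125, C2 = -2731/250.

f = 21/125 - 3*x**2/5 + 21*x/50 - 2731*exp(-3*x)*sin(x)/250 - 521*cos(x)*exp(-3*x)/125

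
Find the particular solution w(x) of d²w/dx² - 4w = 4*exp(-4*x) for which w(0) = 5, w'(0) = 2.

w = exp(-4*x)/3 + 3*exp(-2*x)/2 + 19*exp(2*x)/6

Characteristic equation r² - 4 = 0 factors as (r - 2)(r + 2) = 0, so r = 2, -2.
Hence w_h = C1*exp(2*x) + C2*exp(-2*x).
Try w_p = A*exp(-4*x). Substituting into the equation and dividing by exp(-4*x) gives A = 1/3, so w_p = exp(-4*x)/3.
General solution: w = exp(-4*x)/3 + C1*exp(2*x) + C2*exp(-2*x).
Apply the initial conditions: w(0) = 1/3 + C1 + C2 = 5 and w'(0) = -4/3 - 2*C2 + 2*C1 = 2. Solving gives C1 = 19/6, C2 = 3/2.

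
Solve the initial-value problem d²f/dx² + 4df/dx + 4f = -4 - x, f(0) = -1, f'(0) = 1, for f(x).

f = -3/4 - x/4 - exp(-2*x)/4 + 3*x*exp(-2*x)/4

Characteristic equation r² + 4r + 4 = 0 has discriminant (4)² - 4·(4) = 0, so r = -2 is a repeated root.
Hence f_h = (C1 + C2*x)*exp(-2*x).
For the particular solution try f_p = A0 + A1*x. Substituting and matching coefficients of each power of x gives A0 = -3/4, A1 = -1/4, so f_p = -3/4 - x/4.
General solution: f = -3/4 - x/4 + C1*exp(-2*x) + C2*x*exp(-2*x).
Apply the initial conditions: f(0) = -3/4 + C1 = -1 and f'(0) = -1/4 + C2 - 2*C1 = 1. Solving gives C1 = -1/4, C2 = 3/4.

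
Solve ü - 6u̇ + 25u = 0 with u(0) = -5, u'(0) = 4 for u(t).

u = -5*cos(4*t)*exp(3*t) + 19*exp(3*t)*sin(4*t)/4

Characteristic equation r² - 6r + 25 = 0 has discriminant (-6)² - 4·(25) = -64 < 0, so r = 3 ± 4i.
Hence u_h = C1*cos(4*t)*exp(3*t) + C2*exp(3*t)*sin(4*t).
Apply the initial conditions: u(0) = C1 = -5 and u'(0) = 3*C1 + 4*C2 = 4. Solving gives C1 = -5, C2 = 19/4.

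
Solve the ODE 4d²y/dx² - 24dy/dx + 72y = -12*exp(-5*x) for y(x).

Divide through by 4: y'' - 6y' + 18y = -3*exp(-5*x).
Characteristic equation r² - 6r + 18 = 0 has discriminant (-6)² - 4·(18) = -36 < 0, so r = 3 ± 3i.
Hence y_h = C1*cos(3*x)*exp(3*x) + C2*exp(3*x)*sin(3*x).
Try y_p = A*exp(-5*x). Substituting into the equation and dividing by exp(-5*x) gives A = -3/73, so y_p = -3*exp(-5*x)/73.

y = -3*exp(-5*x)/73 + C1*cos(3*x)*exp(3*x) + C2*exp(3*x)*sin(3*x)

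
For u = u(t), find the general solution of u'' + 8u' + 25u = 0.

Characteristic equation r² + 8r + 25 = 0 has discriminant (8)² - 4·(25) = -36 < 0, so r = -4 ± 3i.
Hence u_h = C1*cos(3*t)*exp(-4*t) + C2*exp(-4*t)*sin(3*t).

u = C1*cos(3*t)*exp(-4*t) + C2*exp(-4*t)*sin(3*t)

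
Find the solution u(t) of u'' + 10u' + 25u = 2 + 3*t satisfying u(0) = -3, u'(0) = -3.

u = 4/125 - 379*exp(-5*t)/125 + 3*t/25 - 457*t*exp(-5*t)/25

Characteristic equation r² + 10r + 25 = 0 has discriminant (10)² - 4·(25) = 0, so r = -5 is a repeated root.
Hence u_h = (C1 + C2*t)*exp(-5*t).
For the particular solution try u_p = A0 + A1*t. Substituting and matching coefficients of each power of t gives A0 = 4/125, A1 = 3/25, so u_p = 4/125 + 3*t/25.
General solution: u = 4/125 + 3*t/25 + C1*exp(-5*t) + C2*t*exp(-5*t).
Apply the initial conditions: u(0) = 4/125 + C1 = -3 and u'(0) = 3/25 + C2 - 5*C1 = -3. Solving gives C1 = -379/125, C2 = -457/25.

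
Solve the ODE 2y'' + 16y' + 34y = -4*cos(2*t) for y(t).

Divide through by 2: y'' + 8y' + 17y = -2*cos(2*t).
Characteristic equation r² + 8r + 17 = 0 has discriminant (8)² - 4·(17) = -4 < 0, so r = -4 ± i.
Hence y_h = C1*cos(t)*exp(-4*t) + C2*exp(-4*t)*sin(t).
Try y_p = A*cos(2*t) + B*sin(2*t). Substituting and equating the coefficients of cos(2t) and sin(2t) gives A = -26/425, B = -32/425, so y_p = -32*sin(2*t)/425 - 26*cos(2*t)/425.

y = -32*sin(2*t)/425 - 26*cos(2*t)/425 + C1*cos(t)*exp(-4*t) + C2*exp(-4*t)*sin(t)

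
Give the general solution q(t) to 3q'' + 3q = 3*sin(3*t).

q = -sin(3*t)/8 + C1*cos(t) + C2*sin(t)

Divide through by 3: q'' + q = sin(3*t).
Characteristic equation r² + 1 = 0 has discriminant (0)² - 4·(1) = -4 < 0, so r = ± i.
Hence q_h = C1*cos(t) + C2*sin(t).
Try q_p = A*cos(3*t) + B*sin(3*t). Substituting and equating the coefficients of cos(3t) and sin(3t) gives A = 0, B = -1/8, so q_p = -sin(3*t)/8.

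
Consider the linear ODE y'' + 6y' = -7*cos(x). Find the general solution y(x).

Characteristic equation r² + 6r = 0 factors as (r + 6)r = 0, so r = -6, 0.
Hence y_h = C1*exp(-6*x) + C2.
Try y_p = A*cos(x) + B*sin(x). Substituting and equating the coefficients of cos(x) and sin(x) gives A = 7/37, B = -42/37, so y_p = -42*sin(x)/37 + 7*cos(x)/37.

y = C2 - 42*sin(x)/37 + 7*cos(x)/37 + C1*exp(-6*x)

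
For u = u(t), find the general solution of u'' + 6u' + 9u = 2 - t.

u = 8/27 - t/9 + C1*exp(-3*t) + C2*t*exp(-3*t)

Characteristic equation r² + 6r + 9 = 0 has discriminant (6)² - 4·(9) = 0, so r = -3 is a repeated root.
Hence u_h = (C1 + C2*t)*exp(-3*t).
For the particular solution try u_p = A0 + A1*t. Substituting and matching coefficients of each power of t gives A0 = 8/27, A1 = -1/9, so u_p = 8/27 - t/9.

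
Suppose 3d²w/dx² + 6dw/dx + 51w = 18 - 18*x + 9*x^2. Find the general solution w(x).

w = 1860/4913 - 114*x/289 + 3*x**2/17 + C1*cos(4*x)*exp(-x) + C2*exp(-x)*sin(4*x)

Divide through by 3: w'' + 2w' + 17w = 6 - 6*x + 3*x^2.
Characteristic equation r² + 2r + 17 = 0 has discriminant (2)² - 4·(17) = -64 < 0, so r = -1 ± 4i.
Hence w_h = C1*cos(4*x)*exp(-x) + C2*exp(-x)*sin(4*x).
For the particular solution try w_p = A0 + A1*x + A2*x^2. Substituting and matching coefficients of each power of x gives A0 = 1860/4913, A1 = -114/289, A2 = 3/17, so w_p = 1860/4913 - 114*x/289 + 3*x^2/17.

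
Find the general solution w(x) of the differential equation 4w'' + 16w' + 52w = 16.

Divide through by 4: w'' + 4w' + 13w = 4.
Characteristic equation r² + 4r + 13 = 0 has discriminant (4)² - 4·(13) = -36 < 0, so r = -2 ± 3i.
Hence w_h = C1*cos(3*x)*exp(-2*x) + C2*exp(-2*x)*sin(3*x).
For the particular solution try w_p = A0. Substituting and matching coefficients of each power of x gives A0 = 4/13, so w_p = 4/13.

w = 4/13 + C1*cos(3*x)*exp(-2*x) + C2*exp(-2*x)*sin(3*x)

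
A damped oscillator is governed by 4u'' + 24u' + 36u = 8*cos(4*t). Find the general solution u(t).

u = -14*cos(4*t)/625 + 48*sin(4*t)/625 + C1*exp(-3*t) + C2*t*exp(-3*t)

Divide through by 4: u'' + 6u' + 9u = 2*cos(4*t).
Characteristic equation r² + 6r + 9 = 0 has discriminant (6)² - 4·(9) = 0, so r = -3 is a repeated root.
Hence u_h = (C1 + C2*t)*exp(-3*t).
Try u_p = A*cos(4*t) + B*sin(4*t). Substituting and equating the coefficients of cos(4t) and sin(4t) gives A = -14/625, B = 48/625, so u_p = -14*cos(4*t)/625 + 48*sin(4*t)/625.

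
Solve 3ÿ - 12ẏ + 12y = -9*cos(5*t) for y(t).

y = 60*sin(5*t)/841 + 63*cos(5*t)/841 + C1*exp(2*t) + C2*t*exp(2*t)

Divide through by 3: y'' - 4y' + 4y = -3*cos(5*t).
Characteristic equation r² - 4r + 4 = 0 has discriminant (-4)² - 4·(4) = 0, so r = 2 is a repeated root.
Hence y_h = (C1 + C2*t)*exp(2*t).
Try y_p = A*cos(5*t) + B*sin(5*t). Substituting and equating the coefficients of cos(5t) and sin(5t) gives A = 63/841, B = 60/841, so y_p = 60*sin(5*t)/841 + 63*cos(5*t)/841.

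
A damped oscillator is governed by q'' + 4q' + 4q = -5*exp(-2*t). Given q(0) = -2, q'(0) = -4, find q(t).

Characteristic equation r² + 4r + 4 = 0 has discriminant (4)² - 4·(4) = 0, so r = -2 is a repeated root.
Hence q_h = (C1 + C2*t)*exp(-2*t).
Since exp(-2*t) solves the homogeneous equation (r = -2 is a root of multiplicity 2), multiply the trial by t^2. Try q_p = A*t^2*exp(-2*t). Substituting into the equation and dividing by exp(-2*t) gives A = -5/2, so q_p = -5*t^2*exp(-2*t)/2.
General solution: q = C1*exp(-2*t) - 5*t^2*exp(-2*t)/2 + C2*t*exp(-2*t).
Apply the initial conditions: q(0) = C1 = -2 and q'(0) = C2 - 2*C1 = -4. Solving gives C1 = -2, C2 = -8.

q = -2*exp(-2*t) - 8*t*exp(-2*t) - 5*t**2*exp(-2*t)/2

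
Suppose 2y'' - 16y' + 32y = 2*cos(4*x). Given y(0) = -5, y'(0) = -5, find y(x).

Divide through by 2: y'' - 8y' + 16y = cos(4*x).
Characteristic equation r² - 8r + 16 = 0 has discriminant (-8)² - 4·(16) = 0, so r = 4 is a repeated root.
Hence y_h = (C1 + C2*x)*exp(4*x).
Try y_p = A*cos(4*x) + B*sin(4*x). Substituting and equating the coefficients of cos(4x) and sin(4x) gives A = 0, B = -1/32, so y_p = -sin(4*x)/32.
General solution: y = -sin(4*x)/32 + C1*exp(4*x) + C2*x*exp(4*x).
Apply the initial conditions: y(0) = C1 = -5 and y'(0) = -1/8 + C2 + 4*C1 = -5. Solving gives C1 = -5, C2 = 121/8.

y = -5*exp(4*x) - sin(4*x)/32 + 121*x*exp(4*x)/8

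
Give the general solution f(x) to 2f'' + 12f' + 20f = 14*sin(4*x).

Divide through by 2: f'' + 6f' + 10f = 7*sin(4*x).
Characteristic equation r² + 6r + 10 = 0 has discriminant (6)² - 4·(10) = -4 < 0, so r = -3 ± i.
Hence f_h = C1*cos(x)*exp(-3*x) + C2*exp(-3*x)*sin(x).
Try f_p = A*cos(4*x) + B*sin(4*x). Substituting and equating the coefficients of cos(4x) and sin(4x) gives A = -14/51, B = -7/102, so f_p = -14*cos(4*x)/51 - 7*sin(4*x)/102.

f = -14*cos(4*x)/51 - 7*sin(4*x)/102 + C1*cos(x)*exp(-3*x) + C2*exp(-3*x)*sin(x)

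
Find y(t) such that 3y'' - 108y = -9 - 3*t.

y = 1/12 + t/36 + C1*exp(-6*t) + C2*exp(6*t)

Divide through by 3: y'' - 36y = -3 - t.
Characteristic equation r² - 36 = 0 factors as (r + 6)(r - 6) = 0, so r = -6, 6.
Hence y_h = C1*exp(-6*t) + C2*exp(6*t).
For the particular solution try y_p = A0 + A1*t. Substituting and matching coefficients of each power of t gives A0 = 1/12, A1 = 1/36, so y_p = 1/12 + t/36.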